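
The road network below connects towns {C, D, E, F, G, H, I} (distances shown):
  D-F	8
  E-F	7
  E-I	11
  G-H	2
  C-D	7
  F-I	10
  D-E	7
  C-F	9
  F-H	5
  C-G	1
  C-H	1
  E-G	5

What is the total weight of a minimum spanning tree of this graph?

Kruskal: consider edges lightest-first.
C-G (1): add — endpoints in different components.
C-H (1): add — endpoints in different components.
G-H (2): skip — G and H already connected.
E-G (5): add — endpoints in different components.
F-H (5): add — endpoints in different components.
C-D (7): add — endpoints in different components.
D-E (7): skip — D and E already connected.
E-F (7): skip — E and F already connected.
D-F (8): skip — D and F already connected.
C-F (9): skip — C and F already connected.
F-I (10): add — endpoints in different components.
MST edges: C-G, C-H, E-G, F-H, C-D, F-I; total weight 1+1+5+5+7+10 = 29.

29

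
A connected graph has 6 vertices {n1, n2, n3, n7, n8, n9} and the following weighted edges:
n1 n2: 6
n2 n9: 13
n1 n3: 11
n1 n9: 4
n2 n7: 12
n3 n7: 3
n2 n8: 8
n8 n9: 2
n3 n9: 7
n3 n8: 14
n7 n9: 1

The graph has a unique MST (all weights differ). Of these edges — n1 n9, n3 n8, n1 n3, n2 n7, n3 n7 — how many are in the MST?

Kruskal's algorithm — process edges by increasing weight (ties by edge label):
n7 n9 (1): add — endpoints in different components.
n8 n9 (2): add — endpoints in different components.
n3 n7 (3): add — endpoints in different components.
n1 n9 (4): add — endpoints in different components.
n1 n2 (6): add — endpoints in different components.
MST edge set: {n7 n9, n8 n9, n3 n7, n1 n9, n1 n2}.
Of the listed edges, {n1 n9, n3 n7} are in the MST → 2.

2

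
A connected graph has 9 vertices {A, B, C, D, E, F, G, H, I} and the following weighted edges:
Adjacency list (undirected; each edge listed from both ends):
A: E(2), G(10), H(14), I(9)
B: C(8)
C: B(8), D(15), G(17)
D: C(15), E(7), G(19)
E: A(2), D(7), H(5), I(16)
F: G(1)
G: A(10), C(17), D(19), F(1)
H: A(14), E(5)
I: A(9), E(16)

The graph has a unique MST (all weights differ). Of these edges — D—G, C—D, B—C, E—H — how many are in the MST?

Sort edges by weight, then run Kruskal:
F—G (1): add — endpoints in different components.
A—E (2): add — endpoints in different components.
E—H (5): add — endpoints in different components.
D—E (7): add — endpoints in different components.
B—C (8): add — endpoints in different components.
A—I (9): add — endpoints in different components.
A—G (10): add — endpoints in different components.
A—H (14): skip — A and H already connected.
C—D (15): add — endpoints in different components.
MST edge set: {F—G, A—E, E—H, D—E, B—C, A—I, A—G, C—D}.
Of the listed edges, {C—D, B—C, E—H} are in the MST → 3.

3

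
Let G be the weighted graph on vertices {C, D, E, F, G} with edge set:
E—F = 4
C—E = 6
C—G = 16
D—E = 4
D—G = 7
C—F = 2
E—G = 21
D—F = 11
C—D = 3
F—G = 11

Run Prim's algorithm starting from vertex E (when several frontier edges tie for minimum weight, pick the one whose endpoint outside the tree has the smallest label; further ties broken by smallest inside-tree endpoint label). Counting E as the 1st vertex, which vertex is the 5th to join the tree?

Prim's algorithm from E:
Step 1: frontier [D—E 4, E—F 4, C—E 6, E—G 21] → take D—E (4); add D.
Step 2: frontier [C—D 3, D—G 7, D—F 11, E—F 4, C—E 6, E—G 21] → take C—D (3); add C.
Step 3: frontier [C—F 2, C—G 16, D—G 7, D—F 11, E—F 4, E—G 21] → take C—F (2); add F.
Step 4: frontier [C—G 16, D—G 7, E—G 21, F—G 11] → take D—G (7); add G.
Vertex order: E, D, C, F, G. The 5th vertex is G.

G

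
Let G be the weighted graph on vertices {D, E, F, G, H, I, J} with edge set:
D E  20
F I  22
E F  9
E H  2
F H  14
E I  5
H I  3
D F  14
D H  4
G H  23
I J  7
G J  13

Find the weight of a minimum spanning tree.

38

Sort edges by weight, then run Kruskal:
E H (2): add — endpoints in different components.
H I (3): add — endpoints in different components.
D H (4): add — endpoints in different components.
E I (5): skip — E and I already connected.
I J (7): add — endpoints in different components.
E F (9): add — endpoints in different components.
G J (13): add — endpoints in different components.
MST edges: E H, H I, D H, I J, E F, G J; total weight 2+3+4+7+9+13 = 38.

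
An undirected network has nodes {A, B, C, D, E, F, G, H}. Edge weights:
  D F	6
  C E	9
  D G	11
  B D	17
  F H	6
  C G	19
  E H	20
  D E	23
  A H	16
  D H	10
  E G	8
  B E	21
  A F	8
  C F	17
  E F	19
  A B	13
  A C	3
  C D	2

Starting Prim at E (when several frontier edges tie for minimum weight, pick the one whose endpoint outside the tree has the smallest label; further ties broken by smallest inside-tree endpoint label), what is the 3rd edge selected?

C-D

Prim, starting at E.
Step 1: cheapest edge leaving the tree is E G (8); add G.
Step 2: cheapest edge leaving the tree is C E (9); add C.
Step 3: cheapest edge leaving the tree is C D (2); add D.
Step 4: cheapest edge leaving the tree is A C (3); add A.
Step 5: cheapest edge leaving the tree is D F (6); add F.
Step 6: cheapest edge leaving the tree is F H (6); add H.
Step 7: cheapest edge leaving the tree is A B (13); add B.
The 3rd edge added is C D.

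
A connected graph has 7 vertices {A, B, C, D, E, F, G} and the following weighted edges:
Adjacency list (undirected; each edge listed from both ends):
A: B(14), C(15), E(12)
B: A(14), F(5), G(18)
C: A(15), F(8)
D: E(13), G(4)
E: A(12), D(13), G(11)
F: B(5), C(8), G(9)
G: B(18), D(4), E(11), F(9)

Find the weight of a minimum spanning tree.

49

Kruskal's algorithm — process edges by increasing weight (ties by edge label):
D-G (4): add — endpoints in different components.
B-F (5): add — endpoints in different components.
C-F (8): add — endpoints in different components.
F-G (9): add — endpoints in different components.
E-G (11): add — endpoints in different components.
A-E (12): add — endpoints in different components.
MST edges: D-G, B-F, C-F, F-G, E-G, A-E; total weight 4+5+8+9+11+12 = 49.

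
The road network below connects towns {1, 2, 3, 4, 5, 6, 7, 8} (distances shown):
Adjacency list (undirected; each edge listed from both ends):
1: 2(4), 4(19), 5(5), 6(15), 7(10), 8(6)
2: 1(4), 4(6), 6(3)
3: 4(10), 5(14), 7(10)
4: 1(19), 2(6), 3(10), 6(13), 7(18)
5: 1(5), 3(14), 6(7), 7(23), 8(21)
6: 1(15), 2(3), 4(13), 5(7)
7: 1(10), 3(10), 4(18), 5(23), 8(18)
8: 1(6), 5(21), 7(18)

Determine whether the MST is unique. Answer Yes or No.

Kruskal's algorithm — process edges by increasing weight (ties by edge label):
2–6 (3): add — endpoints in different components.
1–2 (4): add — endpoints in different components.
1–5 (5): add — endpoints in different components.
1–8 (6): add — endpoints in different components.
2–4 (6): add — endpoints in different components.
5–6 (7): skip — 5 and 6 already connected.
1–7 (10): add — endpoints in different components.
3–4 (10): add — endpoints in different components.
Non-tree edge 3–7 has weight 10, equal to the heaviest edge on its tree cycle — swapping gives another MST of the same weight. Not unique.

No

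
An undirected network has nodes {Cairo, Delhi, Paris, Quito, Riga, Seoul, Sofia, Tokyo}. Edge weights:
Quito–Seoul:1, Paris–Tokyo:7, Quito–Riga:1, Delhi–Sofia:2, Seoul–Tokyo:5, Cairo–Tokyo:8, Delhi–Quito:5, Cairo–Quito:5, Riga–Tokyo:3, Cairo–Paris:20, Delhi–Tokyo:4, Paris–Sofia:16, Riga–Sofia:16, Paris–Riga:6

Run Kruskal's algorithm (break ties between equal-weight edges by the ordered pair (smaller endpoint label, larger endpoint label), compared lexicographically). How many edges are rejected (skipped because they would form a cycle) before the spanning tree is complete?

Sort edges by weight, then run Kruskal:
Quito–Riga (1): add — endpoints in different components.
Quito–Seoul (1): add — endpoints in different components.
Delhi–Sofia (2): add — endpoints in different components.
Riga–Tokyo (3): add — endpoints in different components.
Delhi–Tokyo (4): add — endpoints in different components.
Cairo–Quito (5): add — endpoints in different components.
Delhi–Quito (5): skip — Quito and Delhi already connected.
Seoul–Tokyo (5): skip — Tokyo and Seoul already connected.
Paris–Riga (6): add — endpoints in different components.
Edges rejected before the tree was complete: 2.

2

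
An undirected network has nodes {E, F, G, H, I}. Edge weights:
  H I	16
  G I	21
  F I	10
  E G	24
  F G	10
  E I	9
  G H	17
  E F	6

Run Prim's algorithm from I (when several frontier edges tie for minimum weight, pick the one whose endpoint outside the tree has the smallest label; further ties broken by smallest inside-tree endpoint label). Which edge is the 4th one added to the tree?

H-I

Grow the tree from I using Prim:
Step 1: frontier [E I 9, F I 10, H I 16, G I 21] → take E I (9); add E.
Step 2: frontier [E F 6, E G 24, F I 10, H I 16, G I 21] → take E F (6); add F.
Step 3: frontier [E G 24, F G 10, H I 16, G I 21] → take F G (10); add G.
Step 4: frontier [G H 17, H I 16] → take H I (16); add H.
The 4th edge added is H I.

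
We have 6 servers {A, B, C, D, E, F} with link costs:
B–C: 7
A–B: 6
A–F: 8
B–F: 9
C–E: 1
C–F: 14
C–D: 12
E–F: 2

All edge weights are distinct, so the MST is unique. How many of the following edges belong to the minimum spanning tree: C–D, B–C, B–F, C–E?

Kruskal: consider edges lightest-first.
C–E (1): add — endpoints in different components.
E–F (2): add — endpoints in different components.
A–B (6): add — endpoints in different components.
B–C (7): add — endpoints in different components.
A–F (8): skip — A and F already connected.
B–F (9): skip — B and F already connected.
C–D (12): add — endpoints in different components.
MST edge set: {C–E, E–F, A–B, B–C, C–D}.
Of the listed edges, {C–D, B–C, C–E} are in the MST → 3.

3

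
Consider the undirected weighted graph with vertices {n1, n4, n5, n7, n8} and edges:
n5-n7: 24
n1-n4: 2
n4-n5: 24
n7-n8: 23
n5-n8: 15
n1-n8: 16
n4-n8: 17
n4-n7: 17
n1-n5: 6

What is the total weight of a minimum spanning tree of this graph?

Kruskal: consider edges lightest-first.
n1-n4 (2): add — endpoints in different components.
n1-n5 (6): add — endpoints in different components.
n5-n8 (15): add — endpoints in different components.
n1-n8 (16): skip — n1 and n8 already connected.
n4-n7 (17): add — endpoints in different components.
MST edges: n1-n4, n1-n5, n5-n8, n4-n7; total weight 2+6+15+17 = 40.

40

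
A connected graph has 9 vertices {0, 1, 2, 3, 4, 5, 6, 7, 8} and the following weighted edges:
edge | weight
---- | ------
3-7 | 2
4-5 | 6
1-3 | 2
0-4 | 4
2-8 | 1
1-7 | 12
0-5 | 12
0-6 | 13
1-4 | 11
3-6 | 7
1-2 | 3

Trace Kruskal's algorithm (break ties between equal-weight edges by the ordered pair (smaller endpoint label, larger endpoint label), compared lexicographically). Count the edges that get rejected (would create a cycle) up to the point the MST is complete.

0

Kruskal: consider edges lightest-first.
2-8 (1): add — endpoints in different components.
1-3 (2): add — endpoints in different components.
3-7 (2): add — endpoints in different components.
1-2 (3): add — endpoints in different components.
0-4 (4): add — endpoints in different components.
4-5 (6): add — endpoints in different components.
3-6 (7): add — endpoints in different components.
1-4 (11): add — endpoints in different components.
Edges rejected before the tree was complete: 0.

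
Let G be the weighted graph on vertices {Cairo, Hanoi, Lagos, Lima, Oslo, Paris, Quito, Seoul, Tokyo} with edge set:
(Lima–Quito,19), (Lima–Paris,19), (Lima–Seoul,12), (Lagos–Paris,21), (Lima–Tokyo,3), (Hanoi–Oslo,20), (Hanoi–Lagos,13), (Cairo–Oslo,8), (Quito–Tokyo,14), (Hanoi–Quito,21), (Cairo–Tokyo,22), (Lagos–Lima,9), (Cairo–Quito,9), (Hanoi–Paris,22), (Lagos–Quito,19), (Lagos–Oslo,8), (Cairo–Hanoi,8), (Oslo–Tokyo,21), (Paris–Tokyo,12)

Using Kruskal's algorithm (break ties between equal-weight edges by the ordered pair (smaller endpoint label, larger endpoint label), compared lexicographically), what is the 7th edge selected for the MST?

Sort edges by weight, then run Kruskal:
Lima–Tokyo (3): add — endpoints in different components.
Cairo–Hanoi (8): add — endpoints in different components.
Cairo–Oslo (8): add — endpoints in different components.
Lagos–Oslo (8): add — endpoints in different components.
Cairo–Quito (9): add — endpoints in different components.
Lagos–Lima (9): add — endpoints in different components.
Lima–Seoul (12): add — endpoints in different components.
Paris–Tokyo (12): add — endpoints in different components.
The 7th edge added is Lima–Seoul.

Lima-Seoul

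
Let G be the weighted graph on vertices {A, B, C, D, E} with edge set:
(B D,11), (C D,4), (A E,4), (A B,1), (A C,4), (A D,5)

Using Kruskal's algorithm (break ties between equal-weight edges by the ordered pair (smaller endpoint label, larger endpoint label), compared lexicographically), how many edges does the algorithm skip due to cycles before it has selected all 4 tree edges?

0

Sort edges by weight, then run Kruskal:
A B (1): add. Components now {A,B} {C} {D} {E}
A C (4): add. Components now {A,B,C} {D} {E}
A E (4): add. Components now {A,B,C,E} {D}
C D (4): add. Components now {A,B,C,D,E}
Edges rejected before the tree was complete: 0.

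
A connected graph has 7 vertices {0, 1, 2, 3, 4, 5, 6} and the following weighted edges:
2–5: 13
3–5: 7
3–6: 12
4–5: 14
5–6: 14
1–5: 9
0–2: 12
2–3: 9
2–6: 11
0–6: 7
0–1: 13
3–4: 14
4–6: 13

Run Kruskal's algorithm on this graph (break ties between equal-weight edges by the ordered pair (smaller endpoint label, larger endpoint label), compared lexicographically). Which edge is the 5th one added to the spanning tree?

Sort edges by weight, then run Kruskal:
0–6 (7): add — endpoints in different components.
3–5 (7): add — endpoints in different components.
1–5 (9): add — endpoints in different components.
2–3 (9): add — endpoints in different components.
2–6 (11): add — endpoints in different components.
0–2 (12): skip — 0 and 2 already connected.
3–6 (12): skip — 3 and 6 already connected.
0–1 (13): skip — 0 and 1 already connected.
2–5 (13): skip — 2 and 5 already connected.
4–6 (13): add — endpoints in different components.
The 5th edge added is 2–6.

2-6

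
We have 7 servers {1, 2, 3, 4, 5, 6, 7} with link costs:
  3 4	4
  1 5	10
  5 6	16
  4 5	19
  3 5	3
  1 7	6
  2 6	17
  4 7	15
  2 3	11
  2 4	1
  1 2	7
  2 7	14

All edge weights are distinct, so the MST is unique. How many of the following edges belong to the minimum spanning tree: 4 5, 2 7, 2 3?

Sort edges by weight, then run Kruskal:
2 4 (1): add — endpoints in different components.
3 5 (3): add — endpoints in different components.
3 4 (4): add — endpoints in different components.
1 7 (6): add — endpoints in different components.
1 2 (7): add — endpoints in different components.
1 5 (10): skip — 1 and 5 already connected.
2 3 (11): skip — 2 and 3 already connected.
2 7 (14): skip — 2 and 7 already connected.
4 7 (15): skip — 4 and 7 already connected.
5 6 (16): add — endpoints in different components.
MST edge set: {2 4, 3 5, 3 4, 1 7, 1 2, 5 6}.
Of the listed edges, {} are in the MST → 0.

0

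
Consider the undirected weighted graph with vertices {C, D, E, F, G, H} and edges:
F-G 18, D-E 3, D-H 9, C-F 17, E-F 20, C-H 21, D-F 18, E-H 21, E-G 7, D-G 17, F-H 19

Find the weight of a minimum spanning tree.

54

Sort edges by weight, then run Kruskal:
D-E (3): add — endpoints in different components.
E-G (7): add — endpoints in different components.
D-H (9): add — endpoints in different components.
C-F (17): add — endpoints in different components.
D-G (17): skip — D and G already connected.
D-F (18): add — endpoints in different components.
MST edges: D-E, E-G, D-H, C-F, D-F; total weight 3+7+9+17+18 = 54.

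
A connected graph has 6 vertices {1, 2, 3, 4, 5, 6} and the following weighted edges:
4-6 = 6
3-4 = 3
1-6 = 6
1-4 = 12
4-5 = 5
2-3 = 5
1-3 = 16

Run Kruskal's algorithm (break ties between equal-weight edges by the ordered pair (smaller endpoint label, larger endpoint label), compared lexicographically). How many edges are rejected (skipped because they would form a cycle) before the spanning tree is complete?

0

Sort edges by weight, then run Kruskal:
3-4 (3): add — endpoints in different components.
2-3 (5): add — endpoints in different components.
4-5 (5): add — endpoints in different components.
1-6 (6): add — endpoints in different components.
4-6 (6): add — endpoints in different components.
Edges rejected before the tree was complete: 0.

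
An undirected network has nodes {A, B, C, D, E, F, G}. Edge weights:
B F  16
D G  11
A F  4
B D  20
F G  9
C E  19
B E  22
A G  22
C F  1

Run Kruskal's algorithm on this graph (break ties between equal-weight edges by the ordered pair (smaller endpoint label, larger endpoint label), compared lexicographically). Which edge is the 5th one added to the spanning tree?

Sort edges by weight, then run Kruskal:
C F (1): add — endpoints in different components.
A F (4): add — endpoints in different components.
F G (9): add — endpoints in different components.
D G (11): add — endpoints in different components.
B F (16): add — endpoints in different components.
C E (19): add — endpoints in different components.
The 5th edge added is B F.

B-F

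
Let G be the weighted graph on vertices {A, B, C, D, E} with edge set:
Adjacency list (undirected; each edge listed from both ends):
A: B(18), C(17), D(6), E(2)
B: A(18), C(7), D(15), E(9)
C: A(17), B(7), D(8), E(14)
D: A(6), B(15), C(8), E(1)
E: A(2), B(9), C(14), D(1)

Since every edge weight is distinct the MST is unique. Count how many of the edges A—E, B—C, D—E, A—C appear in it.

3

Sort edges by weight, then run Kruskal:
D—E (1): add. Components now {A} {B} {C} {D,E}
A—E (2): add. Components now {A,D,E} {B} {C}
A—D (6): skip — A and D already connected.
B—C (7): add. Components now {A,D,E} {B,C}
C—D (8): add. Components now {A,B,C,D,E}
MST edge set: {D—E, A—E, B—C, C—D}.
Of the listed edges, {A—E, B—C, D—E} are in the MST → 3.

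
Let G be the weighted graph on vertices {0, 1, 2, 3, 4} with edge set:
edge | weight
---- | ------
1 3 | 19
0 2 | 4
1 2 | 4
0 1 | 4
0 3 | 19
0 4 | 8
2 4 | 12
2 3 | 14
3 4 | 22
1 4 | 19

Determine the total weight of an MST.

30

Grow the tree from 2 using Prim:
Step 1: frontier [0 2 4, 1 2 4, 2 4 12, 2 3 14] → take 0 2 (4); add 0.
Step 2: frontier [0 1 4, 0 4 8, 0 3 19, 1 2 4, 2 4 12, 2 3 14] → take 0 1 (4); add 1.
Step 3: frontier [0 4 8, 0 3 19, 1 3 19, 1 4 19, 2 4 12, 2 3 14] → take 0 4 (8); add 4.
Step 4: frontier [0 3 19, 1 3 19, 2 3 14, 3 4 22] → take 2 3 (14); add 3.
MST edges: 0 2, 0 1, 0 4, 2 3; total weight 4+4+8+14 = 30.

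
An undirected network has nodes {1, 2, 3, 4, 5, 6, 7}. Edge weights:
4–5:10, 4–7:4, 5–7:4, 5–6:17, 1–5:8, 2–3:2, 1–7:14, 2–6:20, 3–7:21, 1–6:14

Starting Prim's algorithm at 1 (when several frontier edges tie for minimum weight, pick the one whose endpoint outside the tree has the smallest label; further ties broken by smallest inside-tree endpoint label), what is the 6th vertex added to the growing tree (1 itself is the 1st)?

2

Prim's algorithm from 1:
Step 1: frontier [1–5 8, 1–6 14, 1–7 14] → take 1–5 (8); add 5.
Step 2: frontier [1–6 14, 1–7 14, 5–7 4, 4–5 10, 5–6 17] → take 5–7 (4); add 7.
Step 3: frontier [1–6 14, 4–5 10, 5–6 17, 4–7 4, 3–7 21] → take 4–7 (4); add 4.
Step 4: frontier [1–6 14, 5–6 17, 3–7 21] → take 1–6 (14); add 6.
Step 5: frontier [2–6 20, 3–7 21] → take 2–6 (20); add 2.
Step 6: frontier [2–3 2, 3–7 21] → take 2–3 (2); add 3.
Vertex order: 1, 5, 7, 4, 6, 2, 3. The 6th vertex is 2.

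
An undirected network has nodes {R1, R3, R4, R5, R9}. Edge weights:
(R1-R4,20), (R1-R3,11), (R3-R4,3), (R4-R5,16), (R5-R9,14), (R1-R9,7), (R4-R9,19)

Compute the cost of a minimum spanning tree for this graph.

35

Sort edges by weight, then run Kruskal:
R3-R4 (3): add — endpoints in different components.
R1-R9 (7): add — endpoints in different components.
R1-R3 (11): add — endpoints in different components.
R5-R9 (14): add — endpoints in different components.
MST edges: R3-R4, R1-R9, R1-R3, R5-R9; total weight 3+7+11+14 = 35.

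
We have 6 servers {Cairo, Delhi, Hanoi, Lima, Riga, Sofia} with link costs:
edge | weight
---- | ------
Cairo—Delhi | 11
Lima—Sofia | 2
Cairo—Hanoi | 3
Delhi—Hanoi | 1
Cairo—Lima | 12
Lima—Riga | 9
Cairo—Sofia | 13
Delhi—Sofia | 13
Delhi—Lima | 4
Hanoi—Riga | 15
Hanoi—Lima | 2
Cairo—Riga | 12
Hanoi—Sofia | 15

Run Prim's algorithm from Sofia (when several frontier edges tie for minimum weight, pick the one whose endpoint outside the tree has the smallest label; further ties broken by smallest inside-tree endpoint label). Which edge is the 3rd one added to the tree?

Delhi-Hanoi

Prim, starting at Sofia.
Step 1: cheapest edge leaving the tree is Lima—Sofia (2); add Lima.
Step 2: cheapest edge leaving the tree is Hanoi—Lima (2); add Hanoi.
Step 3: cheapest edge leaving the tree is Delhi—Hanoi (1); add Delhi.
Step 4: cheapest edge leaving the tree is Cairo—Hanoi (3); add Cairo.
Step 5: cheapest edge leaving the tree is Lima—Riga (9); add Riga.
The 3rd edge added is Delhi—Hanoi.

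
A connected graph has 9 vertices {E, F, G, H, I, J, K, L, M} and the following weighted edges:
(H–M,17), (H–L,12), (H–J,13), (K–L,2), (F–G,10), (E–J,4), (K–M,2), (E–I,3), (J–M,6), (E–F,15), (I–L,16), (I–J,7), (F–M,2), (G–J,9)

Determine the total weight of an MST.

Grow the tree from G using Prim:
Step 1: frontier [G–J 9, F–G 10] → take G–J (9); add J.
Step 2: frontier [F–G 10, E–J 4, J–M 6, I–J 7, H–J 13] → take E–J (4); add E.
Step 3: frontier [E–I 3, E–F 15, F–G 10, J–M 6, I–J 7, H–J 13] → take E–I (3); add I.
Step 4: frontier [E–F 15, F–G 10, I–L 16, J–M 6, H–J 13] → take J–M (6); add M.
Step 5: frontier [E–F 15, F–G 10, I–L 16, H–J 13, F–M 2, K–M 2, H–M 17] → take F–M (2); add F.
Step 6: frontier [I–L 16, H–J 13, K–M 2, H–M 17] → take K–M (2); add K.
Step 7: frontier [I–L 16, H–J 13, K–L 2, H–M 17] → take K–L (2); add L.
Step 8: frontier [H–J 13, H–L 12, H–M 17] → take H–L (12); add H.
MST edges: G–J, E–J, E–I, J–M, F–M, K–M, K–L, H–L; total weight 9+4+3+6+2+2+2+12 = 40.

40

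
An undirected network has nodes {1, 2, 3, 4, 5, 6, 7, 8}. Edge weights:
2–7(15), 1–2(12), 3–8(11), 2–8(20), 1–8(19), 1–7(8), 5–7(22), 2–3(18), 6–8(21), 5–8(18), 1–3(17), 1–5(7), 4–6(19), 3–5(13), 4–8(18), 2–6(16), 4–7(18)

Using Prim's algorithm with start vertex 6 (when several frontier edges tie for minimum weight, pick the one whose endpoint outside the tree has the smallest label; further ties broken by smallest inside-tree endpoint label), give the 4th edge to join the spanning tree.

Grow the tree from 6 using Prim:
Step 1: cheapest edge leaving the tree is 2–6 (16); add 2.
Step 2: cheapest edge leaving the tree is 1–2 (12); add 1.
Step 3: cheapest edge leaving the tree is 1–5 (7); add 5.
Step 4: cheapest edge leaving the tree is 1–7 (8); add 7.
Step 5: cheapest edge leaving the tree is 3–5 (13); add 3.
Step 6: cheapest edge leaving the tree is 3–8 (11); add 8.
Step 7: cheapest edge leaving the tree is 4–7 (18); add 4.
The 4th edge added is 1–7.

1-7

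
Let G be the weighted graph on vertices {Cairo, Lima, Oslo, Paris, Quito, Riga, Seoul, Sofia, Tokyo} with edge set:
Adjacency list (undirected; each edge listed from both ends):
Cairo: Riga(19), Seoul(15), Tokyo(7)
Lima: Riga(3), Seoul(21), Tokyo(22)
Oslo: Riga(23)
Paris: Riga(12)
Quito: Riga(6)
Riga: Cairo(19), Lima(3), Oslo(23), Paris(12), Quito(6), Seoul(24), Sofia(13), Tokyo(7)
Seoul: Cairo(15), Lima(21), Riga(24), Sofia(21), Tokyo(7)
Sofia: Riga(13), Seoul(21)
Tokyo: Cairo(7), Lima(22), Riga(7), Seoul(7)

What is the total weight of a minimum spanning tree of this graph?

Prim, starting at Sofia.
Step 1: cheapest edge leaving the tree is Riga Sofia (13); add Riga.
Step 2: cheapest edge leaving the tree is Lima Riga (3); add Lima.
Step 3: cheapest edge leaving the tree is Quito Riga (6); add Quito.
Step 4: cheapest edge leaving the tree is Riga Tokyo (7); add Tokyo.
Step 5: cheapest edge leaving the tree is Cairo Tokyo (7); add Cairo.
Step 6: cheapest edge leaving the tree is Seoul Tokyo (7); add Seoul.
Step 7: cheapest edge leaving the tree is Paris Riga (12); add Paris.
Step 8: cheapest edge leaving the tree is Oslo Riga (23); add Oslo.
MST edges: Riga Sofia, Lima Riga, Quito Riga, Riga Tokyo, Cairo Tokyo, Seoul Tokyo, Paris Riga, Oslo Riga; total weight 13+3+6+7+7+7+12+23 = 78.

78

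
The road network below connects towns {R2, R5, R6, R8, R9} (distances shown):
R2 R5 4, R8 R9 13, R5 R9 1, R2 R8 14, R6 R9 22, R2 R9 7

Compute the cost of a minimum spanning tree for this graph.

40

Sort edges by weight, then run Kruskal:
R5 R9 (1): add. Components now {R6} {R5,R9} {R8} {R2}
R2 R5 (4): add. Components now {R6} {R2,R5,R9} {R8}
R2 R9 (7): skip — R9 and R2 already connected.
R8 R9 (13): add. Components now {R6} {R2,R5,R8,R9}
R2 R8 (14): skip — R8 and R2 already connected.
R6 R9 (22): add. Components now {R2,R5,R6,R8,R9}
MST edges: R5 R9, R2 R5, R8 R9, R6 R9; total weight 1+4+13+22 = 40.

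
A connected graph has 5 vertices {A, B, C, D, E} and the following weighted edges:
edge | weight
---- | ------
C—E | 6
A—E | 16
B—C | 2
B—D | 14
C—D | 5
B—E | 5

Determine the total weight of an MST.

28

Kruskal: consider edges lightest-first.
B—C (2): add. Components now {A} {B,C} {D} {E}
B—E (5): add. Components now {A} {B,C,E} {D}
C—D (5): add. Components now {A} {B,C,D,E}
C—E (6): skip — C and E already connected.
B—D (14): skip — B and D already connected.
A—E (16): add. Components now {A,B,C,D,E}
MST edges: B—C, B—E, C—D, A—E; total weight 2+5+5+16 = 28.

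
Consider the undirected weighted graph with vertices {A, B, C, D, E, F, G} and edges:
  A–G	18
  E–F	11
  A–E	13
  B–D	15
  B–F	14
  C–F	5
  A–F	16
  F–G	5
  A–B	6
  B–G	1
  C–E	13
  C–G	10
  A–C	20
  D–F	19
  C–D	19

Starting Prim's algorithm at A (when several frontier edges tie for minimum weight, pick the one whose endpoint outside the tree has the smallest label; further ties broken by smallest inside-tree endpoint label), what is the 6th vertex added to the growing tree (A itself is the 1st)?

Prim's algorithm from A:
Step 1: cheapest edge leaving the tree is A–B (6); add B.
Step 2: cheapest edge leaving the tree is B–G (1); add G.
Step 3: cheapest edge leaving the tree is F–G (5); add F.
Step 4: cheapest edge leaving the tree is C–F (5); add C.
Step 5: cheapest edge leaving the tree is E–F (11); add E.
Step 6: cheapest edge leaving the tree is B–D (15); add D.
Vertex order: A, B, G, F, C, E, D. The 6th vertex is E.

E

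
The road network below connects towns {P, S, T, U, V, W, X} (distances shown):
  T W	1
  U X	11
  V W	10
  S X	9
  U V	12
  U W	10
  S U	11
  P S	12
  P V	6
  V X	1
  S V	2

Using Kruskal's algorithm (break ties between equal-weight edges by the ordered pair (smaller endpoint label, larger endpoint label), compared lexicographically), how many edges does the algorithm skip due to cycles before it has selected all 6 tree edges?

1

Kruskal's algorithm — process edges by increasing weight (ties by edge label):
T W (1): add. Components now {V} {T,W} {S} {P} {U} {X}
V X (1): add. Components now {V,X} {T,W} {S} {P} {U}
S V (2): add. Components now {S,V,X} {T,W} {P} {U}
P V (6): add. Components now {P,S,V,X} {T,W} {U}
S X (9): skip — S and X already connected.
U W (10): add. Components now {P,S,V,X} {T,U,W}
V W (10): add. Components now {P,S,T,U,V,W,X}
Edges rejected before the tree was complete: 1.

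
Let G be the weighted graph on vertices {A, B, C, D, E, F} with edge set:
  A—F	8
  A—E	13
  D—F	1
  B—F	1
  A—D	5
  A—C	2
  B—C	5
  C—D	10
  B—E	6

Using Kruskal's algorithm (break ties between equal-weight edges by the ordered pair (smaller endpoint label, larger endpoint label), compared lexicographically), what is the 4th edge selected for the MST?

Kruskal's algorithm — process edges by increasing weight (ties by edge label):
B—F (1): add — endpoints in different components.
D—F (1): add — endpoints in different components.
A—C (2): add — endpoints in different components.
A—D (5): add — endpoints in different components.
B—C (5): skip — B and C already connected.
B—E (6): add — endpoints in different components.
The 4th edge added is A—D.

A-D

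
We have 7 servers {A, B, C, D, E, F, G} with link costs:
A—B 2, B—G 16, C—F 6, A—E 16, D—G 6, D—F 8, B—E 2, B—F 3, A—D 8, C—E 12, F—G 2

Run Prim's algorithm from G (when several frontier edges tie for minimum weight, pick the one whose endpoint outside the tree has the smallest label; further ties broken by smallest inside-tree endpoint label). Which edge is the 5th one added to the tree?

C-F

Prim, starting at G.
Step 1: cheapest edge leaving the tree is F—G (2); add F.
Step 2: cheapest edge leaving the tree is B—F (3); add B.
Step 3: cheapest edge leaving the tree is A—B (2); add A.
Step 4: cheapest edge leaving the tree is B—E (2); add E.
Step 5: cheapest edge leaving the tree is C—F (6); add C.
Step 6: cheapest edge leaving the tree is D—G (6); add D.
The 5th edge added is C—F.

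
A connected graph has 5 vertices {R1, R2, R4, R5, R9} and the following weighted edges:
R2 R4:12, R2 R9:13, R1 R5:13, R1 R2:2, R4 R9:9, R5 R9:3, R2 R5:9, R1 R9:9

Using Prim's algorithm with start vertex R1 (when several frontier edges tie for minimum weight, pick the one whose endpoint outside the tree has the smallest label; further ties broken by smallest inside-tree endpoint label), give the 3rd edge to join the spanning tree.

R5-R9

Prim, starting at R1.
Step 1: frontier [R1 R2 2, R1 R9 9, R1 R5 13] → take R1 R2 (2); add R2.
Step 2: frontier [R1 R9 9, R1 R5 13, R2 R5 9, R2 R4 12, R2 R9 13] → take R2 R5 (9); add R5.
Step 3: frontier [R1 R9 9, R2 R4 12, R2 R9 13, R5 R9 3] → take R5 R9 (3); add R9.
Step 4: frontier [R2 R4 12, R4 R9 9] → take R4 R9 (9); add R4.
The 3rd edge added is R5 R9.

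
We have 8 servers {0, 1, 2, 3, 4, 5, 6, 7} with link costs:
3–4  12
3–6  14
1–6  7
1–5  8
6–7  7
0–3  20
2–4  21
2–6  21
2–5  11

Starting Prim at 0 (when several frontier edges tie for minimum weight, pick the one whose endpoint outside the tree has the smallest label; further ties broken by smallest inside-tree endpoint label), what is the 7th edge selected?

2-5

Prim's algorithm from 0:
Step 1: cheapest edge leaving the tree is 0–3 (20); add 3.
Step 2: cheapest edge leaving the tree is 3–4 (12); add 4.
Step 3: cheapest edge leaving the tree is 3–6 (14); add 6.
Step 4: cheapest edge leaving the tree is 1–6 (7); add 1.
Step 5: cheapest edge leaving the tree is 6–7 (7); add 7.
Step 6: cheapest edge leaving the tree is 1–5 (8); add 5.
Step 7: cheapest edge leaving the tree is 2–5 (11); add 2.
The 7th edge added is 2–5.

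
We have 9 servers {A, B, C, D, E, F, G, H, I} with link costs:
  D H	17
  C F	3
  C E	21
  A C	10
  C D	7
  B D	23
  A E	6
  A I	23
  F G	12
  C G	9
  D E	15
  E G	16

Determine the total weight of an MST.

98

Prim's algorithm from D:
Step 1: cheapest edge leaving the tree is C D (7); add C.
Step 2: cheapest edge leaving the tree is C F (3); add F.
Step 3: cheapest edge leaving the tree is C G (9); add G.
Step 4: cheapest edge leaving the tree is A C (10); add A.
Step 5: cheapest edge leaving the tree is A E (6); add E.
Step 6: cheapest edge leaving the tree is D H (17); add H.
Step 7: cheapest edge leaving the tree is B D (23); add B.
Step 8: cheapest edge leaving the tree is A I (23); add I.
MST edges: C D, C F, C G, A C, A E, D H, B D, A I; total weight 7+3+9+10+6+17+23+23 = 98.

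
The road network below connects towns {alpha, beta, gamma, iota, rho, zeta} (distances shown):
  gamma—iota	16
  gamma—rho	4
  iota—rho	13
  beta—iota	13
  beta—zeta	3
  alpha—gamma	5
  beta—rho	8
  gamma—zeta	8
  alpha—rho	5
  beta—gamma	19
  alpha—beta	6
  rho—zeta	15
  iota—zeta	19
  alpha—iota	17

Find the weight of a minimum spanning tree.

31

Sort edges by weight, then run Kruskal:
beta—zeta (3): add. Components now {gamma} {beta,zeta} {iota} {alpha} {rho}
gamma—rho (4): add. Components now {gamma,rho} {beta,zeta} {iota} {alpha}
alpha—gamma (5): add. Components now {alpha,gamma,rho} {beta,zeta} {iota}
alpha—rho (5): skip — alpha and rho already connected.
alpha—beta (6): add. Components now {alpha,beta,gamma,rho,zeta} {iota}
beta—rho (8): skip — beta and rho already connected.
gamma—zeta (8): skip — gamma and zeta already connected.
beta—iota (13): add. Components now {alpha,beta,gamma,iota,rho,zeta}
MST edges: beta—zeta, gamma—rho, alpha—gamma, alpha—beta, beta—iota; total weight 3+4+5+6+13 = 31.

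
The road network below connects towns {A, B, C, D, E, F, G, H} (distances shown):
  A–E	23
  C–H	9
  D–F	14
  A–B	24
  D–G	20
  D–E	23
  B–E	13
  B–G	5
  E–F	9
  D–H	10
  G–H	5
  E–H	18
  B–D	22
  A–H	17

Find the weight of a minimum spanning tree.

68

Kruskal: consider edges lightest-first.
B–G (5): add — endpoints in different components.
G–H (5): add — endpoints in different components.
C–H (9): add — endpoints in different components.
E–F (9): add — endpoints in different components.
D–H (10): add — endpoints in different components.
B–E (13): add — endpoints in different components.
D–F (14): skip — D and F already connected.
A–H (17): add — endpoints in different components.
MST edges: B–G, G–H, C–H, E–F, D–H, B–E, A–H; total weight 5+5+9+9+10+13+17 = 68.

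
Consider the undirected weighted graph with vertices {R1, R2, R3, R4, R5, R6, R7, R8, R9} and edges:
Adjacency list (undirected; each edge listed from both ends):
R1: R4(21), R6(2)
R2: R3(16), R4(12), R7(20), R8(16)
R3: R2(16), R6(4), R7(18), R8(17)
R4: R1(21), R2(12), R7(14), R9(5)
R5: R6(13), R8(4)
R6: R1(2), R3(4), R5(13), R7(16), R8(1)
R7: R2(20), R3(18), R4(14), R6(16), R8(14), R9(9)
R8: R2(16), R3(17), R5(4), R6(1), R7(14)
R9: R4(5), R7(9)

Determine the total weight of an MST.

51

Sort edges by weight, then run Kruskal:
R6—R8 (1): add — endpoints in different components.
R1—R6 (2): add — endpoints in different components.
R3—R6 (4): add — endpoints in different components.
R5—R8 (4): add — endpoints in different components.
R4—R9 (5): add — endpoints in different components.
R7—R9 (9): add — endpoints in different components.
R2—R4 (12): add — endpoints in different components.
R5—R6 (13): skip — R6 and R5 already connected.
R4—R7 (14): skip — R4 and R7 already connected.
R7—R8 (14): add — endpoints in different components.
MST edges: R6—R8, R1—R6, R3—R6, R5—R8, R4—R9, R7—R9, R2—R4, R7—R8; total weight 1+2+4+4+5+9+12+14 = 51.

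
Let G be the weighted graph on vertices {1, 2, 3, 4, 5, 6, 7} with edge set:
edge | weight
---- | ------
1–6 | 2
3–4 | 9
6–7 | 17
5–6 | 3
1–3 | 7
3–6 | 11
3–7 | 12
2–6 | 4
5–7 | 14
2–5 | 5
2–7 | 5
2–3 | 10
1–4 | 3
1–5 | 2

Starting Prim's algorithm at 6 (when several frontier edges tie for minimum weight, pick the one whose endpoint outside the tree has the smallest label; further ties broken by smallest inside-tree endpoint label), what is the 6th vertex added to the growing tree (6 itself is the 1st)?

7

Grow the tree from 6 using Prim:
Step 1: frontier [1–6 2, 5–6 3, 2–6 4, 3–6 11, 6–7 17] → take 1–6 (2); add 1.
Step 2: frontier [1–5 2, 1–4 3, 1–3 7, 5–6 3, 2–6 4, 3–6 11, 6–7 17] → take 1–5 (2); add 5.
Step 3: frontier [1–4 3, 1–3 7, 2–5 5, 5–7 14, 2–6 4, 3–6 11, 6–7 17] → take 1–4 (3); add 4.
Step 4: frontier [1–3 7, 3–4 9, 2–5 5, 5–7 14, 2–6 4, 3–6 11, 6–7 17] → take 2–6 (4); add 2.
Step 5: frontier [1–3 7, 2–7 5, 2–3 10, 3–4 9, 5–7 14, 3–6 11, 6–7 17] → take 2–7 (5); add 7.
Step 6: frontier [1–3 7, 2–3 10, 3–4 9, 3–6 11, 3–7 12] → take 1–3 (7); add 3.
Vertex order: 6, 1, 5, 4, 2, 7, 3. The 6th vertex is 7.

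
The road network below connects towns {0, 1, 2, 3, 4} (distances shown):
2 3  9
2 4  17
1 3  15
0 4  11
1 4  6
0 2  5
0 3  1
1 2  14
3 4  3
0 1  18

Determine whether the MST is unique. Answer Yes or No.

Yes

Kruskal's algorithm — process edges by increasing weight (ties by edge label):
0 3 (1): add. Components now {0,3} {1} {2} {4}
3 4 (3): add. Components now {0,3,4} {1} {2}
0 2 (5): add. Components now {0,2,3,4} {1}
1 4 (6): add. Components now {0,1,2,3,4}
Every non-tree edge has weight strictly greater than the heaviest edge on the tree path between its endpoints, so the MST is unique.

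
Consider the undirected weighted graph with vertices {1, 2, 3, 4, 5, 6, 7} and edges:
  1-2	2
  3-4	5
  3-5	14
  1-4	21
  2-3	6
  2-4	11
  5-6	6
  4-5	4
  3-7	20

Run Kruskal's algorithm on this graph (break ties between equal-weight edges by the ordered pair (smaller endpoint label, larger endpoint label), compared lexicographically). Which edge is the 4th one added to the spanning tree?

Kruskal's algorithm — process edges by increasing weight (ties by edge label):
1-2 (2): add. Components now {1,2} {3} {4} {5} {6} {7}
4-5 (4): add. Components now {1,2} {3} {4,5} {6} {7}
3-4 (5): add. Components now {1,2} {3,4,5} {6} {7}
2-3 (6): add. Components now {1,2,3,4,5} {6} {7}
5-6 (6): add. Components now {1,2,3,4,5,6} {7}
2-4 (11): skip — 2 and 4 already connected.
3-5 (14): skip — 3 and 5 already connected.
3-7 (20): add. Components now {1,2,3,4,5,6,7}
The 4th edge added is 2-3.

2-3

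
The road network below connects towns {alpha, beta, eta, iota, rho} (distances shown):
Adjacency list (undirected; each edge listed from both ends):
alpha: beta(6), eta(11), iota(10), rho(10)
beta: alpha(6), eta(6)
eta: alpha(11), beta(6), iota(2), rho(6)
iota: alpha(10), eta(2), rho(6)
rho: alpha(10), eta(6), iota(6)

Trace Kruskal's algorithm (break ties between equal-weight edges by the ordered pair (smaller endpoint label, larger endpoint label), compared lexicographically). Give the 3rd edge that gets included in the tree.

beta-eta

Sort edges by weight, then run Kruskal:
eta—iota (2): add — endpoints in different components.
alpha—beta (6): add — endpoints in different components.
beta—eta (6): add — endpoints in different components.
eta—rho (6): add — endpoints in different components.
The 3rd edge added is beta—eta.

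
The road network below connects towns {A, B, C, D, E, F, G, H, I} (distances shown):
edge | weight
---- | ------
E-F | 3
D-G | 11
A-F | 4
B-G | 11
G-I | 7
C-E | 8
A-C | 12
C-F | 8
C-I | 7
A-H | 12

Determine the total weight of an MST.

63

Prim, starting at D.
Step 1: frontier [D-G 11] → take D-G (11); add G.
Step 2: frontier [G-I 7, B-G 11] → take G-I (7); add I.
Step 3: frontier [B-G 11, C-I 7] → take C-I (7); add C.
Step 4: frontier [C-E 8, C-F 8, A-C 12, B-G 11] → take C-E (8); add E.
Step 5: frontier [C-F 8, A-C 12, E-F 3, B-G 11] → take E-F (3); add F.
Step 6: frontier [A-C 12, A-F 4, B-G 11] → take A-F (4); add A.
Step 7: frontier [A-H 12, B-G 11] → take B-G (11); add B.
Step 8: frontier [A-H 12] → take A-H (12); add H.
MST edges: D-G, G-I, C-I, C-E, E-F, A-F, B-G, A-H; total weight 11+7+7+8+3+4+11+12 = 63.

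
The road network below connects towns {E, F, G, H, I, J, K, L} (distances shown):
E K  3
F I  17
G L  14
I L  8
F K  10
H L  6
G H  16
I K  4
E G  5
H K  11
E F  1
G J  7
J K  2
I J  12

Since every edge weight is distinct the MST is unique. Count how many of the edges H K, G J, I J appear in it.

0

Kruskal's algorithm — process edges by increasing weight (ties by edge label):
E F (1): add — endpoints in different components.
J K (2): add — endpoints in different components.
E K (3): add — endpoints in different components.
I K (4): add — endpoints in different components.
E G (5): add — endpoints in different components.
H L (6): add — endpoints in different components.
G J (7): skip — G and J already connected.
I L (8): add — endpoints in different components.
MST edge set: {E F, J K, E K, I K, E G, H L, I L}.
Of the listed edges, {} are in the MST → 0.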